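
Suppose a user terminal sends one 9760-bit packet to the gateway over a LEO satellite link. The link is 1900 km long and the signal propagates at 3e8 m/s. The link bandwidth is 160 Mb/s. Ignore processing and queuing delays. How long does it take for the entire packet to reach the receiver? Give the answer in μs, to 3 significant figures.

6390 μs

Transmission delay = L/R = 9760 / 160000000 = 61 μs.
Propagation delay = d/s = 1900000 m / 300000000 m/s = 6333.33 μs.
Total = 6390 μs.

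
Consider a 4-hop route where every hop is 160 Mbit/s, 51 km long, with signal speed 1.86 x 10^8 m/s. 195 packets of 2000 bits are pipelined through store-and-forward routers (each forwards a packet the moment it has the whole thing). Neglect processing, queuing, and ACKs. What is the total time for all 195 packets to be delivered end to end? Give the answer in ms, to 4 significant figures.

3.572 ms

Per-hop transmission t_tx = L/R = 2000/160000000 = 0.0125 ms.
Per-hop propagation t_prop = 51000/186000000 = 0.274194 ms.
Pipeline fill: first packet needs 4·t_tx to clear all hops; remaining 194 packets each add one t_tx.
Total = (4+195-1)·t_tx + 4·t_prop = 198·0.0125 + 4·0.274194 = 3.572 ms.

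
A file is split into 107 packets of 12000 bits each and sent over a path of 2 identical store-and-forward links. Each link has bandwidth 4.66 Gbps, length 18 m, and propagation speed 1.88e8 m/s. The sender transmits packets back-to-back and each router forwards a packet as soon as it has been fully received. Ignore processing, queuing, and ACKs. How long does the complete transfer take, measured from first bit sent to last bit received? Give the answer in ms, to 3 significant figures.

Per-hop transmission t_tx = L/R = 12000/4660000000 = 0.00257511 ms.
Per-hop propagation t_prop = 18/188000000 = 9.57447e-05 ms.
Pipeline fill: first packet needs 2·t_tx to clear all hops; remaining 106 packets each add one t_tx.
Total = (2+107-1)·t_tx + 2·t_prop = 108·0.00257511 + 2·9.57447e-05 = 0.278 ms.

0.278 ms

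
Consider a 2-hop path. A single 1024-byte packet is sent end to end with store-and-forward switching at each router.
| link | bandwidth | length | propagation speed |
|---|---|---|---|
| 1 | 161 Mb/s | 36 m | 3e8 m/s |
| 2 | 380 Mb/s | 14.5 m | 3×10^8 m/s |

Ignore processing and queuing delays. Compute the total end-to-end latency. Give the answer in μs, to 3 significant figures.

72.6 μs

L = 1024 × 8 = 8192 bits.
Transmission delays (L/R per hop): 50.882, 21.5579 μs; sum = 72.4399 μs.
Propagation delays (d/s per hop): 0.12, 0.0483333 μs; sum = 0.168333 μs.
End-to-end = 72.6 μs.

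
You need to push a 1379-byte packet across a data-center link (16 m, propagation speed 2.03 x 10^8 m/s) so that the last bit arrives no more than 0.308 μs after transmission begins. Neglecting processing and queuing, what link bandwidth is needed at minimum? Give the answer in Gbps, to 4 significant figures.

48.14 Gbps

L = 11032 bits.
Propagation delay = 16 / 2.03e+08 = 0.0788177 μs.
Transmission budget = 0.308 − 0.0788177 = 0.229182 μs.
R ≥ L / t_tx = 11032 bits / 2.29182e-07 s = 48.14 Gbps.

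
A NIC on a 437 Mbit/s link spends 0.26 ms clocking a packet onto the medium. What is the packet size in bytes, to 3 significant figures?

L = R × t_tx = 437000000 b/s × 0.00026 s = 113620 bits.
In bytes: 113620 / 8 = 14200 bytes.

14200 bytes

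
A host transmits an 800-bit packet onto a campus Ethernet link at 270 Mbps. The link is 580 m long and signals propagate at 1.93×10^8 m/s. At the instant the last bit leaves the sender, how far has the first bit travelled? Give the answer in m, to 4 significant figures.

571.9 m

t_tx = L/R = 800/270000000 = 2.96296e-06 s.
Distance = s × t_tx = 193000000 × 2.96296e-06 = 571.9 m.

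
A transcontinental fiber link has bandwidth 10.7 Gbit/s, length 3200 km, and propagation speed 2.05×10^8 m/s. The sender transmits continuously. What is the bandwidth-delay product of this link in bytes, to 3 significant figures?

Propagation delay = 3200000 / 2.05e+08 = 0.0156098 s.
BDP = R × t_prop = 10700000000 × 0.0156098 = 167024000 bits.
In bytes: 167024000/8 = 20900000 bytes.

20900000 bytes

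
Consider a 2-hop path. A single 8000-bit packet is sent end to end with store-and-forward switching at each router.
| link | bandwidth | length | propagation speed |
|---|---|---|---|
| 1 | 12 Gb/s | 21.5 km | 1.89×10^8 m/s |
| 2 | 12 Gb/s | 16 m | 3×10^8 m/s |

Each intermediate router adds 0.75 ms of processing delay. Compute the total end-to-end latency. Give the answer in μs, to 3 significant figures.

Transmission delay per hop = L/R = 8000/12000000000 = 0.666667 μs; 2 hops → 1.33333 μs.
Propagation delays (d/s per hop): 113.757, 0.0533333 μs; sum = 113.81 μs.
Processing at 1 router(s): 1 × 0.75 ms = 750 μs.
End-to-end = 865 μs.

865 μs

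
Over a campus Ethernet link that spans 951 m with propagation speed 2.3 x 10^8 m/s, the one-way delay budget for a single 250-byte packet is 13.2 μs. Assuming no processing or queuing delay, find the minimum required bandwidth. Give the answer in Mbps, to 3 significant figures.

L = 2000 bits.
Propagation delay = 951 / 2.3e+08 = 4.13478 μs.
Transmission budget = 13.2 − 4.13478 = 9.06522 μs.
R ≥ L / t_tx = 2000 bits / 9.06522e-06 s = 221 Mbps.

221 Mbps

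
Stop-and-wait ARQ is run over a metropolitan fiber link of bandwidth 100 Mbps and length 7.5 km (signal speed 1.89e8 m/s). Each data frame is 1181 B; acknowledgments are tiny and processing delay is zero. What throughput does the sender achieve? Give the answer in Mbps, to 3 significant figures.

t_tx = L/R = 9448/100000000 = 9.448e-05 s.
t_prop = 7500/189000000 = 3.96825e-05 s; RTT = 7.93651e-05 s.
Cycle = t_tx + RTT = 0.000173845 s.
Throughput = L / cycle = 9448 / 0.000173845 = 54.3 Mbps.

54.3 Mbps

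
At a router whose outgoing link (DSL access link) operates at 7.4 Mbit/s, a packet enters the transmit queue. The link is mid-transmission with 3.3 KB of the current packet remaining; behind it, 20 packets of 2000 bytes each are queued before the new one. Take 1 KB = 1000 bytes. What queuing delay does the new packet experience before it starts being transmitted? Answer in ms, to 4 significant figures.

46.81 ms

Each queued packet: L/R = 16000/7400000 = 2.16216 ms.
20 queued → 43.2432 ms.
Plus remaining 26400 bits of current packet: 3.56757 ms.
Queuing delay = 46.81 ms.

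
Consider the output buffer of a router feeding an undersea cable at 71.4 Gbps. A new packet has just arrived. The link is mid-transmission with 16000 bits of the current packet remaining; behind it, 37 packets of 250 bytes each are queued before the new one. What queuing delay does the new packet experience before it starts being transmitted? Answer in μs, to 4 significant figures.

Each queued packet: L/R = 2000/71400000000 = 0.0280112 μs.
37 queued → 1.03641 μs.
Plus remaining 16000 bits of current packet: 0.22409 μs.
Queuing delay = 1.261 μs.

1.261 μs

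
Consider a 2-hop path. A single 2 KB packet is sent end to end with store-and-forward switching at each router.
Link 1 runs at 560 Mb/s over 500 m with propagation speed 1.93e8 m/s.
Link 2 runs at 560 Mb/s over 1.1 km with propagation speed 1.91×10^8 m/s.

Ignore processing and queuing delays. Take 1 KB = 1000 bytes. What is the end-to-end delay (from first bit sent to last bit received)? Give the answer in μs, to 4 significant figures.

L = 16000 bits.
Transmission delay per hop = L/R = 16000/560000000 = 28.5714 μs; 2 hops → 57.1429 μs.
Propagation delays (d/s per hop): 2.59067, 5.75916 μs; sum = 8.34984 μs.
End-to-end = 65.49 μs.

65.49 μs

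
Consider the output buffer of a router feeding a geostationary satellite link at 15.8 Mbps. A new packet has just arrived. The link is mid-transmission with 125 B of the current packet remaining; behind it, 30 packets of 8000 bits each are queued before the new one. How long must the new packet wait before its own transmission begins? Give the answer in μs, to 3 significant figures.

Each queued packet: L/R = 8000/15800000 = 506.329 μs.
30 queued → 15189.9 μs.
Plus remaining 1000 bits of current packet: 63.2911 μs.
Queuing delay = 15300 μs.

15300 μs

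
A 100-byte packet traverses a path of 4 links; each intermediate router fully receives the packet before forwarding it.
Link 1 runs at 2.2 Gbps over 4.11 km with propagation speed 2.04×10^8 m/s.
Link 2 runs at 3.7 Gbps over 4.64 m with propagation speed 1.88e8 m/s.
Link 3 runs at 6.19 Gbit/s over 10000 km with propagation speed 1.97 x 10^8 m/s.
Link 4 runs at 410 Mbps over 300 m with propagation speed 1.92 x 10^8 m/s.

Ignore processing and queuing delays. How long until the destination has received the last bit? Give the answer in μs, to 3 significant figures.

50800 μs

L = 100 × 8 = 800 bits.
Transmission delays (L/R per hop): 0.363636, 0.216216, 0.129241, 1.95122 μs; sum = 2.66031 μs.
Propagation delays (d/s per hop): 20.1471, 0.0246809, 50761.4, 1.5625 μs; sum = 50783.2 μs.
End-to-end = 50800 μs.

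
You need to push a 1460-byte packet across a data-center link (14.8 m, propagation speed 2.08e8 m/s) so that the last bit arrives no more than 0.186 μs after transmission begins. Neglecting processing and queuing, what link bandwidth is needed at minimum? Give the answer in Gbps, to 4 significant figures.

L = 11680 bits.
Propagation delay = 14.8 / 208000000 = 0.0711538 μs.
Transmission budget = 0.186 − 0.0711538 = 0.114846 μs.
R ≥ L / t_tx = 11680 bits / 1.14846e-07 s = 101.7 Gbps.

101.7 Gbps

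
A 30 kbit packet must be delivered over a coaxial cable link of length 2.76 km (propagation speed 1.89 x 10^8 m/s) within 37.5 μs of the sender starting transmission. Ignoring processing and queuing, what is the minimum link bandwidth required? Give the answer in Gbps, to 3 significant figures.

Propagation delay = 2760 / 189000000 = 14.6032 μs.
Transmission budget = 37.5 − 14.6032 = 22.8968 μs.
R ≥ L / t_tx = 30000 bits / 2.28968e-05 s = 1.31 Gbps.

1.31 Gbps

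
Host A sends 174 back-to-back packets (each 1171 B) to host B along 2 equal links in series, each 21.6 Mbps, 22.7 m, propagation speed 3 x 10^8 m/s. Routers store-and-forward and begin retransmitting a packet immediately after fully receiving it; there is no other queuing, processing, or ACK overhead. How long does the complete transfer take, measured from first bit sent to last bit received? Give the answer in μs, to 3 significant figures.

75900 μs

Per-hop transmission t_tx = L/R = 9368/21600000 = 433.704 μs.
Per-hop propagation t_prop = 22.7/300000000 = 0.0756667 μs.
Pipeline fill: first packet needs 2·t_tx to clear all hops; remaining 173 packets each add one t_tx.
Total = (2+174-1)·t_tx + 2·t_prop = 175·433.704 + 2·0.0756667 = 75900 μs.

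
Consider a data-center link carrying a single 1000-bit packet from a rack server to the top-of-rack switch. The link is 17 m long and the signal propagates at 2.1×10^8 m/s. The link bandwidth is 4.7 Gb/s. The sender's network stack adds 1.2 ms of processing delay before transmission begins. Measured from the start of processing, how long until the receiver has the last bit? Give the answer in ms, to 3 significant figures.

1.20 ms

Transmission delay = L/R = 1000 / 4700000000 = 0.000212766 ms.
Propagation delay = d/s = 17 m / 210000000 m/s = 8.09524e-05 ms.
Plus processing delay 1.2 ms = 1.2 ms.
Total = 1.20 ms.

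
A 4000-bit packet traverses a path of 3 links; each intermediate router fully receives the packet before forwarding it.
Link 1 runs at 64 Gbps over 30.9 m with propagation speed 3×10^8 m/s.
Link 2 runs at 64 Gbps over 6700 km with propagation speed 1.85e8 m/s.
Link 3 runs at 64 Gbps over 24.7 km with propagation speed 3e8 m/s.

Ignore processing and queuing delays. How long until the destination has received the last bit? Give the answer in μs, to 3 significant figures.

36300 μs

Transmission delay per hop = L/R = 4000/64000000000 = 0.0625 μs; 3 hops → 0.1875 μs.
Propagation delays (d/s per hop): 0.103, 36216.2, 82.3333 μs; sum = 36298.7 μs.
End-to-end = 36300 μs.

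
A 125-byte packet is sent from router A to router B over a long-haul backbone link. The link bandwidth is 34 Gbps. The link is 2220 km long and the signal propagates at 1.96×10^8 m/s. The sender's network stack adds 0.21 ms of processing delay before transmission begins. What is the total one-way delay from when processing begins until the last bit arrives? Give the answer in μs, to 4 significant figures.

L = 125 × 8 = 1000 bits.
Transmission delay = L/R = 1000 / 34000000000 = 0.0294118 μs.
Propagation delay = d/s = 2220000 m / 196000000 m/s = 11326.5 μs.
Plus processing delay 0.21 ms = 210 μs.
Total = 11540 μs.

11540 μs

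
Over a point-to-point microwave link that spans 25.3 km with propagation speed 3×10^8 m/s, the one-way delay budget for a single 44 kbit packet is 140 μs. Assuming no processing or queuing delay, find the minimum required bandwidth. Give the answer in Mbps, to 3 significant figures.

Propagation delay = 25300 / 300000000 = 84.3333 μs.
Transmission budget = 140 − 84.3333 = 55.6667 μs.
R ≥ L / t_tx = 44000 bits / 5.56667e-05 s = 790 Mbps.

790 Mbps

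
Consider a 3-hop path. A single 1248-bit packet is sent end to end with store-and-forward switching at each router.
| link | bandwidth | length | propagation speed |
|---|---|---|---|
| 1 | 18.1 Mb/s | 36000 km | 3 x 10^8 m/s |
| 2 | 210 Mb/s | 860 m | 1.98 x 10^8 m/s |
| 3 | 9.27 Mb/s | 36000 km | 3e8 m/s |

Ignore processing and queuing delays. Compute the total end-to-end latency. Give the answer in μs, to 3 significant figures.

240000 μs

Transmission delays (L/R per hop): 68.9503, 5.94286, 134.628 μs; sum = 209.521 μs.
Propagation delays (d/s per hop): 120000, 4.34343, 120000 μs; sum = 240004 μs.
End-to-end = 240000 μs.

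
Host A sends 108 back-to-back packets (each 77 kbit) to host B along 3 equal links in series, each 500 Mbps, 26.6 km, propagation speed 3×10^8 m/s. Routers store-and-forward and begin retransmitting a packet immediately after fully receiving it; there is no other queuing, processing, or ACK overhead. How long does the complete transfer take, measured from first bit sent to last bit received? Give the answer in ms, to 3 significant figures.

17.2 ms

Per-hop transmission t_tx = L/R = 77000/500000000 = 0.154 ms.
Per-hop propagation t_prop = 26600/300000000 = 0.0886667 ms.
Pipeline fill: first packet needs 3·t_tx to clear all hops; remaining 107 packets each add one t_tx.
Total = (3+108-1)·t_tx + 3·t_prop = 110·0.154 + 3·0.0886667 = 17.2 ms.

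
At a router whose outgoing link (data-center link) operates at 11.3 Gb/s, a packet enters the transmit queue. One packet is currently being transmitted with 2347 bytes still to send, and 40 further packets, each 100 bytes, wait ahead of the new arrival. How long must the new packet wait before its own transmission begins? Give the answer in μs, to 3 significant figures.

4.49 μs

Each queued packet: L/R = 800/11300000000 = 0.0707965 μs.
40 queued → 2.83186 μs.
Plus remaining 18776 bits of current packet: 1.66159 μs.
Queuing delay = 4.49 μs.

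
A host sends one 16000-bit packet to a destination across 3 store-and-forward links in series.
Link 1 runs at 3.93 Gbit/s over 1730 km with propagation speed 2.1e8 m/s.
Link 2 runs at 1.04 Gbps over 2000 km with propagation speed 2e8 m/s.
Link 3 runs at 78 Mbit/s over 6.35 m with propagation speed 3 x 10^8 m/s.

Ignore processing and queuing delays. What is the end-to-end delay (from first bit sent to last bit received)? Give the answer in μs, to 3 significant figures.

18500 μs

Transmission delays (L/R per hop): 4.07125, 15.3846, 205.128 μs; sum = 224.584 μs.
Propagation delays (d/s per hop): 8238.1, 10000, 0.0211667 μs; sum = 18238.1 μs.
End-to-end = 18500 μs.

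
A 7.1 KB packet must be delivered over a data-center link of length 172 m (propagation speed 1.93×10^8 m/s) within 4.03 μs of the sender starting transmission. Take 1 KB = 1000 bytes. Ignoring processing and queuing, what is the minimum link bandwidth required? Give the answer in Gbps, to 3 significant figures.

L = 56800 bits.
Propagation delay = 172 / 193000000 = 0.891192 μs.
Transmission budget = 4.03 − 0.891192 = 3.13881 μs.
R ≥ L / t_tx = 56800 bits / 3.13881e-06 s = 18.1 Gbps.

18.1 Gbps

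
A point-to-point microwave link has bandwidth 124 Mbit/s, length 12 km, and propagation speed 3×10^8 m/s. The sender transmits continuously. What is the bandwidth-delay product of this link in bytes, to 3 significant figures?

Propagation delay = 12000 / 300000000 = 4e-05 s.
BDP = R × t_prop = 124000000 × 4e-05 = 4960 bits.
In bytes: 4960/8 = 620 bytes.

620 bytes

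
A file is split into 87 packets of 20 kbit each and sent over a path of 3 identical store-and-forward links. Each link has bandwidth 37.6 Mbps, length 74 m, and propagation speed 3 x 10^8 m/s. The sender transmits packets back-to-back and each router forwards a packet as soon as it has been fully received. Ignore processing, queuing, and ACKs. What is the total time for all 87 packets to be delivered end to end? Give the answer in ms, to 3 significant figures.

Per-hop transmission t_tx = L/R = 20000/37600000 = 0.531915 ms.
Per-hop propagation t_prop = 74/300000000 = 0.000246667 ms.
Pipeline fill: first packet needs 3·t_tx to clear all hops; remaining 86 packets each add one t_tx.
Total = (3+87-1)·t_tx + 3·t_prop = 89·0.531915 + 3·0.000246667 = 47.3 ms.

47.3 ms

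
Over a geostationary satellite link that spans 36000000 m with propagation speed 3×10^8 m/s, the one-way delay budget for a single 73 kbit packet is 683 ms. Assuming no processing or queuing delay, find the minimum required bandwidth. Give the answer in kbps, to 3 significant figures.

Propagation delay = 36000000 / 300000000 = 120 ms.
Transmission budget = 683 − 120 = 563 ms.
R ≥ L / t_tx = 73000 bits / 0.563 s = 130 kbps.

130 kbps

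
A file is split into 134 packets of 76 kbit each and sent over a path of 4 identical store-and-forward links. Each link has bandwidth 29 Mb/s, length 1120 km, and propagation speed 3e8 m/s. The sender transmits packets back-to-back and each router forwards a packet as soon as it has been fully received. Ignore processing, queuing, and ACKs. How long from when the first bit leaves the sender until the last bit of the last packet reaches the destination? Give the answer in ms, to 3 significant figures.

Per-hop transmission t_tx = L/R = 76000/29000000 = 2.62069 ms.
Per-hop propagation t_prop = 1120000/300000000 = 3.73333 ms.
Pipeline fill: first packet needs 4·t_tx to clear all hops; remaining 133 packets each add one t_tx.
Total = (4+134-1)·t_tx + 4·t_prop = 137·2.62069 + 4·3.73333 = 374 ms.

374 ms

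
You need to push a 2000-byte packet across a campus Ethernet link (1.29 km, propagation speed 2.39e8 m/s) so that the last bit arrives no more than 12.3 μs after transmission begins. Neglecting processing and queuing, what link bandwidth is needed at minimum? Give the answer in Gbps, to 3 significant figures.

2.32 Gbps

L = 16000 bits.
Propagation delay = 1290 / 239000000 = 5.39749 μs.
Transmission budget = 12.3 − 5.39749 = 6.90251 μs.
R ≥ L / t_tx = 16000 bits / 6.90251e-06 s = 2.32 Gbps.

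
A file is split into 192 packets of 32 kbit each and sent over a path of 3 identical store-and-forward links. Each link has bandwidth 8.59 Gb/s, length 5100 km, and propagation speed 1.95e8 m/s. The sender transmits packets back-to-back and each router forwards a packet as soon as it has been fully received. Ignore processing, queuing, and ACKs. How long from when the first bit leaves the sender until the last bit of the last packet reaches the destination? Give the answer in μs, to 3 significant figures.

Per-hop transmission t_tx = L/R = 32000/8590000000 = 3.72526 μs.
Per-hop propagation t_prop = 5100000/195000000 = 26153.8 μs.
Pipeline fill: first packet needs 3·t_tx to clear all hops; remaining 191 packets each add one t_tx.
Total = (3+192-1)·t_tx + 3·t_prop = 194·3.72526 + 3·26153.8 = 79200 μs.

79200 μs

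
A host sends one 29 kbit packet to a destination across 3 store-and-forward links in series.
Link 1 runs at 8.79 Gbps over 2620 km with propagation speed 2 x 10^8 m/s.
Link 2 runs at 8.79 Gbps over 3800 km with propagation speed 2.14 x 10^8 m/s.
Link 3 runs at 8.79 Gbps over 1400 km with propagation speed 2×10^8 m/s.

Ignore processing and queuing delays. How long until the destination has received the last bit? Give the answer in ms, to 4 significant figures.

L = 29000 bits.
Transmission delay per hop = L/R = 29000/8790000000 = 0.0032992 ms; 3 hops → 0.00989761 ms.
Propagation delays (d/s per hop): 13.1, 17.757, 7 ms; sum = 37.857 ms.
End-to-end = 37.87 ms.

37.87 ms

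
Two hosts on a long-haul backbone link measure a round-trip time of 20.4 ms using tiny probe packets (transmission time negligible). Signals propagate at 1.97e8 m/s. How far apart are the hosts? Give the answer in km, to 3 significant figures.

One-way propagation = RTT/2 = 10.2 ms.
d = s × t = 197000000 × 0.0102 = 2010 km.

2010 km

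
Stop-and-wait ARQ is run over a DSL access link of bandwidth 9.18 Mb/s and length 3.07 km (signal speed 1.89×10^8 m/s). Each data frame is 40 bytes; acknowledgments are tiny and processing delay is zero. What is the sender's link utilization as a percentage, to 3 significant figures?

51.8 %

t_tx = L/R = 320/9180000 = 3.48584e-05 s.
t_prop = 3070/189000000 = 1.62434e-05 s; RTT = 3.24868e-05 s.
Cycle = t_tx + RTT = 6.73452e-05 s.
Utilization = t_tx / cycle = 3.48584e-05/6.73452e-05 = 51.8 %.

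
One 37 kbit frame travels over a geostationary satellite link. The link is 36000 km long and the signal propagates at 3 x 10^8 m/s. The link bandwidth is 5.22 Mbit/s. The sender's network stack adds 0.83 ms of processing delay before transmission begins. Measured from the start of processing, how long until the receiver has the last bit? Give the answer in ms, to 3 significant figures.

L = 37000 bits.
Transmission delay = L/R = 37000 / 5220000 = 7.08812 ms.
Propagation delay = d/s = 36000000 m / 300000000 m/s = 120 ms.
Plus processing delay 0.83 ms = 0.83 ms.
Total = 128 ms.

128 ms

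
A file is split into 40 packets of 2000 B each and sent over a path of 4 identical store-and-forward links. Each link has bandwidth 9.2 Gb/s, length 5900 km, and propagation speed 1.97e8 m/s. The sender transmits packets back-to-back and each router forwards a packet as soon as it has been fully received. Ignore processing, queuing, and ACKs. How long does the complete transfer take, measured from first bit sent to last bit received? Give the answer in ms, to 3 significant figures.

Per-hop transmission t_tx = L/R = 16000/9200000000 = 0.00173913 ms.
Per-hop propagation t_prop = 5900000/197000000 = 29.9492 ms.
Pipeline fill: first packet needs 4·t_tx to clear all hops; remaining 39 packets each add one t_tx.
Total = (4+40-1)·t_tx + 4·t_prop = 43·0.00173913 + 4·29.9492 = 120 ms.

120 ms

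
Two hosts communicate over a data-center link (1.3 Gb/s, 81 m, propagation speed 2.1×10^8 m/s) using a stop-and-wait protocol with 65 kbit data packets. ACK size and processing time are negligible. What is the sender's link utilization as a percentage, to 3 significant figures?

t_tx = L/R = 65000/1300000000 = 5e-05 s.
t_prop = 81/210000000 = 3.85714e-07 s; RTT = 7.71429e-07 s.
Cycle = t_tx + RTT = 5.07714e-05 s.
Utilization = t_tx / cycle = 5e-05/5.07714e-05 = 98.5 %.

98.5 %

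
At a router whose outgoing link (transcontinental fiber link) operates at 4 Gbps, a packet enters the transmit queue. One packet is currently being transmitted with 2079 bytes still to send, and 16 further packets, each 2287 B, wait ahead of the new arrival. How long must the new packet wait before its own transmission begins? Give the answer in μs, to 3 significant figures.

Each queued packet: L/R = 18296/4000000000 = 4.574 μs.
16 queued → 73.184 μs.
Plus remaining 16632 bits of current packet: 4.158 μs.
Queuing delay = 77.3 μs.

77.3 μs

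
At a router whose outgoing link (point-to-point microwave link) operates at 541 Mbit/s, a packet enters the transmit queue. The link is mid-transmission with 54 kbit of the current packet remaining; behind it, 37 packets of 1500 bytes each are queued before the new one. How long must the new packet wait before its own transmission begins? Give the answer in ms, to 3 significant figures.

Each queued packet: L/R = 12000/541000000 = 0.0221811 ms.
37 queued → 0.820702 ms.
Plus remaining 54000 bits of current packet: 0.0998152 ms.
Queuing delay = 0.921 ms.

0.921 ms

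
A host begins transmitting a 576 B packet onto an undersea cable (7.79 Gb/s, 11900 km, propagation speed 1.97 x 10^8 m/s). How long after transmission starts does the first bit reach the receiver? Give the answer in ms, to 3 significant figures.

60.4 ms

First bit experiences only propagation delay: d/s = 11900000/197000000 = 60.4 ms.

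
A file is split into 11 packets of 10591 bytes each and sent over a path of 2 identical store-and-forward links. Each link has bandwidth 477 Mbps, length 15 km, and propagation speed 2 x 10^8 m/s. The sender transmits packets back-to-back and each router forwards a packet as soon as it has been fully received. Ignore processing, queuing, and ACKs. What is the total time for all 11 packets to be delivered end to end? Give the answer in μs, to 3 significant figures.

Per-hop transmission t_tx = L/R = 84728/477000000 = 177.627 μs.
Per-hop propagation t_prop = 15000/200000000 = 75 μs.
Pipeline fill: first packet needs 2·t_tx to clear all hops; remaining 10 packets each add one t_tx.
Total = (2+11-1)·t_tx + 2·t_prop = 12·177.627 + 2·75 = 2280 μs.

2280 μs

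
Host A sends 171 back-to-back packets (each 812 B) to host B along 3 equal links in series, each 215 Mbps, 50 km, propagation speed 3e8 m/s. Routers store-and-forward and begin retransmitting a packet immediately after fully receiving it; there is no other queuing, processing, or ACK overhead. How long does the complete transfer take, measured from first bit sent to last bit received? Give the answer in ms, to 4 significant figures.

Per-hop transmission t_tx = L/R = 6496/215000000 = 0.030214 ms.
Per-hop propagation t_prop = 50000/300000000 = 0.166667 ms.
Pipeline fill: first packet needs 3·t_tx to clear all hops; remaining 170 packets each add one t_tx.
Total = (3+171-1)·t_tx + 3·t_prop = 173·0.030214 + 3·0.166667 = 5.727 ms.

5.727 ms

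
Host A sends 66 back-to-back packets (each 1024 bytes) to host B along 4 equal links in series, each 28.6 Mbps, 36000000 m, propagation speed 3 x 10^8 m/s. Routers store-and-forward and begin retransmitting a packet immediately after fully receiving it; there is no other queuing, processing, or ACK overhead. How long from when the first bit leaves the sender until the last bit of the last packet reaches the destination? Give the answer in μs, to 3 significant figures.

500000 μs

Per-hop transmission t_tx = L/R = 8192/28600000 = 286.434 μs.
Per-hop propagation t_prop = 36000000/300000000 = 120000 μs.
Pipeline fill: first packet needs 4·t_tx to clear all hops; remaining 65 packets each add one t_tx.
Total = (4+66-1)·t_tx + 4·t_prop = 69·286.434 + 4·120000 = 500000 μs.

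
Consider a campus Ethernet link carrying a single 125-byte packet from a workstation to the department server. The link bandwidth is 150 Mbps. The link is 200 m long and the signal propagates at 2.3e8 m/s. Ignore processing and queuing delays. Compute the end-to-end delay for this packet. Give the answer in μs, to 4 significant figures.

L = 125 × 8 = 1000 bits.
Transmission delay = L/R = 1000 / 150000000 = 6.66667 μs.
Propagation delay = d/s = 200 m / 2.3e+08 m/s = 0.869565 μs.
Total = 7.536 μs.

7.536 μs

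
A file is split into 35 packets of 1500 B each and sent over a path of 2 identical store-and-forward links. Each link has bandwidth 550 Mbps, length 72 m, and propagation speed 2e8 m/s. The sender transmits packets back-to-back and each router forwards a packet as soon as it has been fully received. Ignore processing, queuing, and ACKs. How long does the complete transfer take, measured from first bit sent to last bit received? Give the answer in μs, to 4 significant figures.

Per-hop transmission t_tx = L/R = 12000/550000000 = 21.8182 μs.
Per-hop propagation t_prop = 72/200000000 = 0.36 μs.
Pipeline fill: first packet needs 2·t_tx to clear all hops; remaining 34 packets each add one t_tx.
Total = (2+35-1)·t_tx + 2·t_prop = 36·21.8182 + 2·0.36 = 786.2 μs.

786.2 μs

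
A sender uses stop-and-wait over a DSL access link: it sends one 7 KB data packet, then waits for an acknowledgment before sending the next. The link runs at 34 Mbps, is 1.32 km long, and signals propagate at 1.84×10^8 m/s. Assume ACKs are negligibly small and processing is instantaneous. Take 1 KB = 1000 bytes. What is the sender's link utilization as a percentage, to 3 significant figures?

t_tx = L/R = 56000/34000000 = 0.00164706 s.
t_prop = 1320/184000000 = 7.17391e-06 s; RTT = 1.43478e-05 s.
Cycle = t_tx + RTT = 0.00166141 s.
Utilization = t_tx / cycle = 0.00164706/0.00166141 = 99.1 %.

99.1 %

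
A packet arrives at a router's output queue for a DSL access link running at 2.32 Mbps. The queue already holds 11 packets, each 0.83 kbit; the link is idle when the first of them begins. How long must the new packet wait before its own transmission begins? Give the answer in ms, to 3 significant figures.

Each queued packet: L/R = 830/2320000 = 0.357759 ms.
11 queued → 3.93534 ms.
Queuing delay = 3.94 ms.

3.94 ms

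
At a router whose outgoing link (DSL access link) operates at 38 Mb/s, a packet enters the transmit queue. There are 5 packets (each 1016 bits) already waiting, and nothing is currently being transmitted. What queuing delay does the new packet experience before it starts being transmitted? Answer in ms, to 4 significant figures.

0.1337 ms

Each queued packet: L/R = 1016/38000000 = 0.0267368 ms.
5 queued → 0.133684 ms.
Queuing delay = 0.1337 ms.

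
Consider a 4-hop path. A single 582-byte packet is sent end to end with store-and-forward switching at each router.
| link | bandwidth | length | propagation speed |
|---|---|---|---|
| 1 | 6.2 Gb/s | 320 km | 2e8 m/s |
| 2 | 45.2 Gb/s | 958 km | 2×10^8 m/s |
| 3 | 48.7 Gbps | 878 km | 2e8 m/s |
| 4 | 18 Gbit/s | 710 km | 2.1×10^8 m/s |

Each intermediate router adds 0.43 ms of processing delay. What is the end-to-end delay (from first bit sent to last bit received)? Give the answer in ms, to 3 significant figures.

L = 582 × 8 = 4656 bits.
Transmission delays (L/R per hop): 0.000750968, 0.000103009, 9.56057e-05, 0.000258667 ms; sum = 0.00120825 ms.
Propagation delays (d/s per hop): 1.6, 4.79, 4.39, 3.38095 ms; sum = 14.161 ms.
Processing at 3 router(s): 3 × 0.43 ms = 1.29 ms.
End-to-end = 15.5 ms.

15.5 ms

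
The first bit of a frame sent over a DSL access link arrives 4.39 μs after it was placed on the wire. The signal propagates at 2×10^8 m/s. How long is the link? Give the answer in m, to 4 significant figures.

878.0 m

d = s × t_prop = 200000000 × 4.39e-06 = 878.0 m.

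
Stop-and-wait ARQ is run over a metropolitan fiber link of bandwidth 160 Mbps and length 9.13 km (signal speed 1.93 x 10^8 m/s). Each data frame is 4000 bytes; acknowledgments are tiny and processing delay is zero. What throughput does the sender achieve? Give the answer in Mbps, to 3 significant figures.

109 Mbps

t_tx = L/R = 32000/160000000 = 0.0002 s.
t_prop = 9130/193000000 = 4.73057e-05 s; RTT = 9.46114e-05 s.
Cycle = t_tx + RTT = 0.000294611 s.
Throughput = L / cycle = 32000 / 0.000294611 = 109 Mbps.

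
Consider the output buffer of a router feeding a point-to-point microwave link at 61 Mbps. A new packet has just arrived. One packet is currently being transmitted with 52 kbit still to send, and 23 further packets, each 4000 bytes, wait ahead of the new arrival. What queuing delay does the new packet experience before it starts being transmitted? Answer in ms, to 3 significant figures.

Each queued packet: L/R = 32000/61000000 = 0.52459 ms.
23 queued → 12.0656 ms.
Plus remaining 52000 bits of current packet: 0.852459 ms.
Queuing delay = 12.9 ms.

12.9 ms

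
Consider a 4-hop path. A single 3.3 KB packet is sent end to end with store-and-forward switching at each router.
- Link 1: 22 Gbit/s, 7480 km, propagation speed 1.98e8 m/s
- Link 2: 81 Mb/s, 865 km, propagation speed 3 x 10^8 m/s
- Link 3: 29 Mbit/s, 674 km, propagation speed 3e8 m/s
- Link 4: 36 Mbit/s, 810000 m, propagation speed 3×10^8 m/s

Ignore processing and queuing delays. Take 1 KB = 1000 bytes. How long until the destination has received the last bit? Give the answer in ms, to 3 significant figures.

L = 26400 bits.
Transmission delays (L/R per hop): 0.0012, 0.325926, 0.910345, 0.733333 ms; sum = 1.9708 ms.
Propagation delays (d/s per hop): 37.7778, 2.88333, 2.24667, 2.7 ms; sum = 45.6078 ms.
End-to-end = 47.6 ms.

47.6 ms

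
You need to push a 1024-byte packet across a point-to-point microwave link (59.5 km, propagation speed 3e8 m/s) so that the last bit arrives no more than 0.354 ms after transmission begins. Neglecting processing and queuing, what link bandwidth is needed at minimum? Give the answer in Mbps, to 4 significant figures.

L = 8192 bits.
Propagation delay = 59500 / 300000000 = 0.198333 ms.
Transmission budget = 0.354 − 0.198333 = 0.155667 ms.
R ≥ L / t_tx = 8192 bits / 0.000155667 s = 52.63 Mbps.

52.63 Mbps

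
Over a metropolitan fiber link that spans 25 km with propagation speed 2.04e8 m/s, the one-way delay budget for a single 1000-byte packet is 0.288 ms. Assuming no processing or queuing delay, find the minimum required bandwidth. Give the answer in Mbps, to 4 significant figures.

L = 8000 bits.
Propagation delay = 25000 / 204000000 = 0.122549 ms.
Transmission budget = 0.288 − 0.122549 = 0.165451 ms.
R ≥ L / t_tx = 8000 bits / 0.000165451 s = 48.35 Mbps.

48.35 Mbps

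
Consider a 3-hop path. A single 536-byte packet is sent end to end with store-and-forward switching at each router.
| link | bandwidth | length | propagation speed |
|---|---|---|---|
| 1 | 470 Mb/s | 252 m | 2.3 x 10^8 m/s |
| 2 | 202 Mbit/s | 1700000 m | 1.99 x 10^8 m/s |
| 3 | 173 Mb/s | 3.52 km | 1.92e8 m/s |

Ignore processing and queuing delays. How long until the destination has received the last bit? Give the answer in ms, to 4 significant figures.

8.617 ms

L = 536 × 8 = 4288 bits.
Transmission delays (L/R per hop): 0.0091234, 0.0212277, 0.0247861 ms; sum = 0.0551373 ms.
Propagation delays (d/s per hop): 0.00109565, 8.54271, 0.0183333 ms; sum = 8.56214 ms.
End-to-end = 8.617 ms.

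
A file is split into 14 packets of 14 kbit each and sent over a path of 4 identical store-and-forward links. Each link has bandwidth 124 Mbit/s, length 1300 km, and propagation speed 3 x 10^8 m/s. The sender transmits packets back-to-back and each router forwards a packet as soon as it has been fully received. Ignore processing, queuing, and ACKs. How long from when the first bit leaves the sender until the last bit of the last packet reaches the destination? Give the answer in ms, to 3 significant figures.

Per-hop transmission t_tx = L/R = 14000/124000000 = 0.112903 ms.
Per-hop propagation t_prop = 1300000/300000000 = 4.33333 ms.
Pipeline fill: first packet needs 4·t_tx to clear all hops; remaining 13 packets each add one t_tx.
Total = (4+14-1)·t_tx + 4·t_prop = 17·0.112903 + 4·4.33333 = 19.3 ms.

19.3 ms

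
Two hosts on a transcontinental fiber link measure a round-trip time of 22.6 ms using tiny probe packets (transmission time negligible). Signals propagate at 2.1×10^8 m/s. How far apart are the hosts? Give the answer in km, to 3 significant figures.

One-way propagation = RTT/2 = 11.3 ms.
d = s × t = 210000000 × 0.0113 = 2370 km.

2370 km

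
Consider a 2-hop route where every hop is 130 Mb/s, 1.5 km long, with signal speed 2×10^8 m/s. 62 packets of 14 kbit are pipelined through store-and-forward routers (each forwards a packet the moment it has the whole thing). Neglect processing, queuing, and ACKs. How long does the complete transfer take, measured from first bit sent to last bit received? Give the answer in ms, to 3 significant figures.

6.80 ms

Per-hop transmission t_tx = L/R = 14000/130000000 = 0.107692 ms.
Per-hop propagation t_prop = 1500/200000000 = 0.0075 ms.
Pipeline fill: first packet needs 2·t_tx to clear all hops; remaining 61 packets each add one t_tx.
Total = (2+62-1)·t_tx + 2·t_prop = 63·0.107692 + 2·0.0075 = 6.80 ms.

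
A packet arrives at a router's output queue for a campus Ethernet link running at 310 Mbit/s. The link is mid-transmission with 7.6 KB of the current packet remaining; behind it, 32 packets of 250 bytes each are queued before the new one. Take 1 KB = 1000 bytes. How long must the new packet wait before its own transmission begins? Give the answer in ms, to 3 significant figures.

Each queued packet: L/R = 2000/310000000 = 0.00645161 ms.
32 queued → 0.206452 ms.
Plus remaining 60800 bits of current packet: 0.196129 ms.
Queuing delay = 0.403 ms.

0.403 ms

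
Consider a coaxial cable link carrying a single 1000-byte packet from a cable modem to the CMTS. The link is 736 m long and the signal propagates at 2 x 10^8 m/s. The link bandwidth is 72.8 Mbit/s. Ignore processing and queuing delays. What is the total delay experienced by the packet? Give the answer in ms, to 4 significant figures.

L = 1000 × 8 = 8000 bits.
Transmission delay = L/R = 8000 / 72800000 = 0.10989 ms.
Propagation delay = d/s = 736 m / 200000000 m/s = 0.00368 ms.
Total = 0.1136 ms.

0.1136 ms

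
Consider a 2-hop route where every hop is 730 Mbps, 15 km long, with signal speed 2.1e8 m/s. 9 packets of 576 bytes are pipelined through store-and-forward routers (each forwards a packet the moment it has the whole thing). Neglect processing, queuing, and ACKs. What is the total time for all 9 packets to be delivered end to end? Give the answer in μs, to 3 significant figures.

Per-hop transmission t_tx = L/R = 4608/730000000 = 6.31233 μs.
Per-hop propagation t_prop = 15000/210000000 = 71.4286 μs.
Pipeline fill: first packet needs 2·t_tx to clear all hops; remaining 8 packets each add one t_tx.
Total = (2+9-1)·t_tx + 2·t_prop = 10·6.31233 + 2·71.4286 = 206 μs.

206 μs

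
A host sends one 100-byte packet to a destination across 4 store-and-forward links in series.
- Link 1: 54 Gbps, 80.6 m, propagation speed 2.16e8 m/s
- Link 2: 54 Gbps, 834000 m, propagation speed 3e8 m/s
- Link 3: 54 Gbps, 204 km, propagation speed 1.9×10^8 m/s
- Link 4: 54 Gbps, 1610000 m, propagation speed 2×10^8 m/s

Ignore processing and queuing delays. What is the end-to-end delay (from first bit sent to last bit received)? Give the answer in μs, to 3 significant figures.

L = 100 × 8 = 800 bits.
Transmission delay per hop = L/R = 800/54000000000 = 0.0148148 μs; 4 hops → 0.0592593 μs.
Propagation delays (d/s per hop): 0.373148, 2780, 1073.68, 8050 μs; sum = 11904.1 μs.
End-to-end = 11900 μs.

11900 μs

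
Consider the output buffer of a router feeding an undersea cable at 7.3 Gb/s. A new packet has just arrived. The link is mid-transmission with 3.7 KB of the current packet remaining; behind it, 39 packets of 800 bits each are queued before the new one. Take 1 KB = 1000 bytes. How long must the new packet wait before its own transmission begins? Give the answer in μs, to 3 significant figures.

Each queued packet: L/R = 800/7300000000 = 0.109589 μs.
39 queued → 4.27397 μs.
Plus remaining 29600 bits of current packet: 4.05479 μs.
Queuing delay = 8.33 μs.

8.33 μs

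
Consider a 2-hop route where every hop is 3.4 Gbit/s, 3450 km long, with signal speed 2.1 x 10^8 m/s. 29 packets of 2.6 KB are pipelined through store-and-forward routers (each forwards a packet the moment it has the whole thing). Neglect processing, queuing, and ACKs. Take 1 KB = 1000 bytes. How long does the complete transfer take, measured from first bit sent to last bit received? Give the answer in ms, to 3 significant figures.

33.0 ms

Per-hop transmission t_tx = L/R = 20800/3400000000 = 0.00611765 ms.
Per-hop propagation t_prop = 3450000/210000000 = 16.4286 ms.
Pipeline fill: first packet needs 2·t_tx to clear all hops; remaining 28 packets each add one t_tx.
Total = (2+29-1)·t_tx + 2·t_prop = 30·0.00611765 + 2·16.4286 = 33.0 ms.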